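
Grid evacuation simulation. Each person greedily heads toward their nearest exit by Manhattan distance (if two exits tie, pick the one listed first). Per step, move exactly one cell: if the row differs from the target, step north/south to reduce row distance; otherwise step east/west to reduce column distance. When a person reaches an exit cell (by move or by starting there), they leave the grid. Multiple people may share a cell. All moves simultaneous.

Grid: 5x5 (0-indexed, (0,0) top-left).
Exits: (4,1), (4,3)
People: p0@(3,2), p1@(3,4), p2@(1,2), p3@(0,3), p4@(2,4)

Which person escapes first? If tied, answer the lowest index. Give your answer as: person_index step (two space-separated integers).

Step 1: p0:(3,2)->(4,2) | p1:(3,4)->(4,4) | p2:(1,2)->(2,2) | p3:(0,3)->(1,3) | p4:(2,4)->(3,4)
Step 2: p0:(4,2)->(4,1)->EXIT | p1:(4,4)->(4,3)->EXIT | p2:(2,2)->(3,2) | p3:(1,3)->(2,3) | p4:(3,4)->(4,4)
Step 3: p0:escaped | p1:escaped | p2:(3,2)->(4,2) | p3:(2,3)->(3,3) | p4:(4,4)->(4,3)->EXIT
Step 4: p0:escaped | p1:escaped | p2:(4,2)->(4,1)->EXIT | p3:(3,3)->(4,3)->EXIT | p4:escaped
Exit steps: [2, 2, 4, 4, 3]
First to escape: p0 at step 2

Answer: 0 2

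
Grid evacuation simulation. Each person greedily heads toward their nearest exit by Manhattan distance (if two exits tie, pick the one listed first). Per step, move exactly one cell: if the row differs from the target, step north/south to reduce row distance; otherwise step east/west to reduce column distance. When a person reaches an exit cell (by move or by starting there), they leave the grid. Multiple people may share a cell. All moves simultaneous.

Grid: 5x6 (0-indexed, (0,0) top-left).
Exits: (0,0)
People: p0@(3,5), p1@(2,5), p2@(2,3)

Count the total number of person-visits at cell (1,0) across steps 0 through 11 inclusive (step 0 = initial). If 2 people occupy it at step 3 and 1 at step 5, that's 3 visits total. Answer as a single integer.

Answer: 0

Derivation:
Step 0: p0@(3,5) p1@(2,5) p2@(2,3) -> at (1,0): 0 [-], cum=0
Step 1: p0@(2,5) p1@(1,5) p2@(1,3) -> at (1,0): 0 [-], cum=0
Step 2: p0@(1,5) p1@(0,5) p2@(0,3) -> at (1,0): 0 [-], cum=0
Step 3: p0@(0,5) p1@(0,4) p2@(0,2) -> at (1,0): 0 [-], cum=0
Step 4: p0@(0,4) p1@(0,3) p2@(0,1) -> at (1,0): 0 [-], cum=0
Step 5: p0@(0,3) p1@(0,2) p2@ESC -> at (1,0): 0 [-], cum=0
Step 6: p0@(0,2) p1@(0,1) p2@ESC -> at (1,0): 0 [-], cum=0
Step 7: p0@(0,1) p1@ESC p2@ESC -> at (1,0): 0 [-], cum=0
Step 8: p0@ESC p1@ESC p2@ESC -> at (1,0): 0 [-], cum=0
Total visits = 0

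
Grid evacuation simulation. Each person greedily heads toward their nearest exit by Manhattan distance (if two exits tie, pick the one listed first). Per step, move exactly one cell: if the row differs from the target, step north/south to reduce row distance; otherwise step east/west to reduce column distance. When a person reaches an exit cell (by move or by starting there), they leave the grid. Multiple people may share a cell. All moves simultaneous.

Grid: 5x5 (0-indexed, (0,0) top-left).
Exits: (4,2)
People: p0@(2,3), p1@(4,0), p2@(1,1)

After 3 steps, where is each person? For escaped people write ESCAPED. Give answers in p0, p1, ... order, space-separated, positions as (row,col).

Step 1: p0:(2,3)->(3,3) | p1:(4,0)->(4,1) | p2:(1,1)->(2,1)
Step 2: p0:(3,3)->(4,3) | p1:(4,1)->(4,2)->EXIT | p2:(2,1)->(3,1)
Step 3: p0:(4,3)->(4,2)->EXIT | p1:escaped | p2:(3,1)->(4,1)

ESCAPED ESCAPED (4,1)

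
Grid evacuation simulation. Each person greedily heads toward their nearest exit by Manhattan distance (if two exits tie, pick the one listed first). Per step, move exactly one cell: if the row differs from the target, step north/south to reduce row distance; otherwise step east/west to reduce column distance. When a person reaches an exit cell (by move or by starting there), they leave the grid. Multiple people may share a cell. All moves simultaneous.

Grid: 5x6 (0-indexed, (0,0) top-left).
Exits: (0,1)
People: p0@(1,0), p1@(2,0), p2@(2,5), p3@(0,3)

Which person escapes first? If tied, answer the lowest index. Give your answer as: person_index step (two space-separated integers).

Step 1: p0:(1,0)->(0,0) | p1:(2,0)->(1,0) | p2:(2,5)->(1,5) | p3:(0,3)->(0,2)
Step 2: p0:(0,0)->(0,1)->EXIT | p1:(1,0)->(0,0) | p2:(1,5)->(0,5) | p3:(0,2)->(0,1)->EXIT
Step 3: p0:escaped | p1:(0,0)->(0,1)->EXIT | p2:(0,5)->(0,4) | p3:escaped
Step 4: p0:escaped | p1:escaped | p2:(0,4)->(0,3) | p3:escaped
Step 5: p0:escaped | p1:escaped | p2:(0,3)->(0,2) | p3:escaped
Step 6: p0:escaped | p1:escaped | p2:(0,2)->(0,1)->EXIT | p3:escaped
Exit steps: [2, 3, 6, 2]
First to escape: p0 at step 2

Answer: 0 2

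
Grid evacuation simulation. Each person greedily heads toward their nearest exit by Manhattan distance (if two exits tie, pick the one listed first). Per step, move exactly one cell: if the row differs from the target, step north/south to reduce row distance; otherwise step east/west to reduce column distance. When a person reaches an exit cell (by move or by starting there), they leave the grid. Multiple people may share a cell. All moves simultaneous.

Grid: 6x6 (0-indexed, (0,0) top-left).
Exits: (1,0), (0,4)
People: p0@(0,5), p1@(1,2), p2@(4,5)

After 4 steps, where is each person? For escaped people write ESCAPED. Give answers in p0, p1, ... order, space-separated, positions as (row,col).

Step 1: p0:(0,5)->(0,4)->EXIT | p1:(1,2)->(1,1) | p2:(4,5)->(3,5)
Step 2: p0:escaped | p1:(1,1)->(1,0)->EXIT | p2:(3,5)->(2,5)
Step 3: p0:escaped | p1:escaped | p2:(2,5)->(1,5)
Step 4: p0:escaped | p1:escaped | p2:(1,5)->(0,5)

ESCAPED ESCAPED (0,5)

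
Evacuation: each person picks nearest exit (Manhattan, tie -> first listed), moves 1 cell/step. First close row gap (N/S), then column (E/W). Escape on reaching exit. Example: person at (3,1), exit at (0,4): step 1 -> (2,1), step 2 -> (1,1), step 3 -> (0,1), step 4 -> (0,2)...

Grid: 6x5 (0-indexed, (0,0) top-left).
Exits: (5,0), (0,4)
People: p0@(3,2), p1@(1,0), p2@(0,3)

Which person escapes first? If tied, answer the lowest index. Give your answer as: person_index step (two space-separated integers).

Step 1: p0:(3,2)->(4,2) | p1:(1,0)->(2,0) | p2:(0,3)->(0,4)->EXIT
Step 2: p0:(4,2)->(5,2) | p1:(2,0)->(3,0) | p2:escaped
Step 3: p0:(5,2)->(5,1) | p1:(3,0)->(4,0) | p2:escaped
Step 4: p0:(5,1)->(5,0)->EXIT | p1:(4,0)->(5,0)->EXIT | p2:escaped
Exit steps: [4, 4, 1]
First to escape: p2 at step 1

Answer: 2 1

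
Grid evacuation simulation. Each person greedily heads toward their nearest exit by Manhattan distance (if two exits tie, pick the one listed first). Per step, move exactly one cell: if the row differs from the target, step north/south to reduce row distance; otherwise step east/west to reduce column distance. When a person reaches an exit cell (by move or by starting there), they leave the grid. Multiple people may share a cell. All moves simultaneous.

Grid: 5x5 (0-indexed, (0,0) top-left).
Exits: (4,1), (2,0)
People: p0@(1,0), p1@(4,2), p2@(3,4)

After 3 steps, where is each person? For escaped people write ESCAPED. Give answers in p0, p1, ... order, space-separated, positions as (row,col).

Step 1: p0:(1,0)->(2,0)->EXIT | p1:(4,2)->(4,1)->EXIT | p2:(3,4)->(4,4)
Step 2: p0:escaped | p1:escaped | p2:(4,4)->(4,3)
Step 3: p0:escaped | p1:escaped | p2:(4,3)->(4,2)

ESCAPED ESCAPED (4,2)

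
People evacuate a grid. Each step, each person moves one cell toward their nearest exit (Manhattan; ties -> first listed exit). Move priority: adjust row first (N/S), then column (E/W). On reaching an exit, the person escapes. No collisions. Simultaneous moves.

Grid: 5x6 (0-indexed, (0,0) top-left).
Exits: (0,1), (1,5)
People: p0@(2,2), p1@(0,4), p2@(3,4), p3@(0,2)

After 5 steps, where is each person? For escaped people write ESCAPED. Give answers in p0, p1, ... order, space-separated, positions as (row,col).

Step 1: p0:(2,2)->(1,2) | p1:(0,4)->(1,4) | p2:(3,4)->(2,4) | p3:(0,2)->(0,1)->EXIT
Step 2: p0:(1,2)->(0,2) | p1:(1,4)->(1,5)->EXIT | p2:(2,4)->(1,4) | p3:escaped
Step 3: p0:(0,2)->(0,1)->EXIT | p1:escaped | p2:(1,4)->(1,5)->EXIT | p3:escaped

ESCAPED ESCAPED ESCAPED ESCAPED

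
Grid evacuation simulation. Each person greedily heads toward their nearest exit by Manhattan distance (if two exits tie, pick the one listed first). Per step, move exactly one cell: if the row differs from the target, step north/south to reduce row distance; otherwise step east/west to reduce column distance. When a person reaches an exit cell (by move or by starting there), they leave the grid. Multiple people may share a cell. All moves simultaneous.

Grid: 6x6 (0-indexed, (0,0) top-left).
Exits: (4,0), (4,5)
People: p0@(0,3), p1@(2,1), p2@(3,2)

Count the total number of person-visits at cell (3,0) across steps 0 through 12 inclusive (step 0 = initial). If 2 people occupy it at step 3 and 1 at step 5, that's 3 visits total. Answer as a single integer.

Answer: 0

Derivation:
Step 0: p0@(0,3) p1@(2,1) p2@(3,2) -> at (3,0): 0 [-], cum=0
Step 1: p0@(1,3) p1@(3,1) p2@(4,2) -> at (3,0): 0 [-], cum=0
Step 2: p0@(2,3) p1@(4,1) p2@(4,1) -> at (3,0): 0 [-], cum=0
Step 3: p0@(3,3) p1@ESC p2@ESC -> at (3,0): 0 [-], cum=0
Step 4: p0@(4,3) p1@ESC p2@ESC -> at (3,0): 0 [-], cum=0
Step 5: p0@(4,4) p1@ESC p2@ESC -> at (3,0): 0 [-], cum=0
Step 6: p0@ESC p1@ESC p2@ESC -> at (3,0): 0 [-], cum=0
Total visits = 0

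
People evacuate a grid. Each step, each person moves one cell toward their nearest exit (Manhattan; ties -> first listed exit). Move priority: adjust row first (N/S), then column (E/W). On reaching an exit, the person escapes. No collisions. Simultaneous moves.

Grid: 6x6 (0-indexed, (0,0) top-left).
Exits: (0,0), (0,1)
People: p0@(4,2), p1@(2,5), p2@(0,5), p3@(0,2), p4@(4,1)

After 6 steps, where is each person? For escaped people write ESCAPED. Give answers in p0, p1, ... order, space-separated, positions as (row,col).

Step 1: p0:(4,2)->(3,2) | p1:(2,5)->(1,5) | p2:(0,5)->(0,4) | p3:(0,2)->(0,1)->EXIT | p4:(4,1)->(3,1)
Step 2: p0:(3,2)->(2,2) | p1:(1,5)->(0,5) | p2:(0,4)->(0,3) | p3:escaped | p4:(3,1)->(2,1)
Step 3: p0:(2,2)->(1,2) | p1:(0,5)->(0,4) | p2:(0,3)->(0,2) | p3:escaped | p4:(2,1)->(1,1)
Step 4: p0:(1,2)->(0,2) | p1:(0,4)->(0,3) | p2:(0,2)->(0,1)->EXIT | p3:escaped | p4:(1,1)->(0,1)->EXIT
Step 5: p0:(0,2)->(0,1)->EXIT | p1:(0,3)->(0,2) | p2:escaped | p3:escaped | p4:escaped
Step 6: p0:escaped | p1:(0,2)->(0,1)->EXIT | p2:escaped | p3:escaped | p4:escaped

ESCAPED ESCAPED ESCAPED ESCAPED ESCAPED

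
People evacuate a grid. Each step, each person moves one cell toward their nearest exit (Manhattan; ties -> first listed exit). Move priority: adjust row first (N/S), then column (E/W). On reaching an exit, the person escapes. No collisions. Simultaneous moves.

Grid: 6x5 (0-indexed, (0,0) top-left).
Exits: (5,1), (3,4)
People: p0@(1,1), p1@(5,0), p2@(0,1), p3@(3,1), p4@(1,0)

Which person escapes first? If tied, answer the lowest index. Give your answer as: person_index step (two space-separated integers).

Step 1: p0:(1,1)->(2,1) | p1:(5,0)->(5,1)->EXIT | p2:(0,1)->(1,1) | p3:(3,1)->(4,1) | p4:(1,0)->(2,0)
Step 2: p0:(2,1)->(3,1) | p1:escaped | p2:(1,1)->(2,1) | p3:(4,1)->(5,1)->EXIT | p4:(2,0)->(3,0)
Step 3: p0:(3,1)->(4,1) | p1:escaped | p2:(2,1)->(3,1) | p3:escaped | p4:(3,0)->(4,0)
Step 4: p0:(4,1)->(5,1)->EXIT | p1:escaped | p2:(3,1)->(4,1) | p3:escaped | p4:(4,0)->(5,0)
Step 5: p0:escaped | p1:escaped | p2:(4,1)->(5,1)->EXIT | p3:escaped | p4:(5,0)->(5,1)->EXIT
Exit steps: [4, 1, 5, 2, 5]
First to escape: p1 at step 1

Answer: 1 1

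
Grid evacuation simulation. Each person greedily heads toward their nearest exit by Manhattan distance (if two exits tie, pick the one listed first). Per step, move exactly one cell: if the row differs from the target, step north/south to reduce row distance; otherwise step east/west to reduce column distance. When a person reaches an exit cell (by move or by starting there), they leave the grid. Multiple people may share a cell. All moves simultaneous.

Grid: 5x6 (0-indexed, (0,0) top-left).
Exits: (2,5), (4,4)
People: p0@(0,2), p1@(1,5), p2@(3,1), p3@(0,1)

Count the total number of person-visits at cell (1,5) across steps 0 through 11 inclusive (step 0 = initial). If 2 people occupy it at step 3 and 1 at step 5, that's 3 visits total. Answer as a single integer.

Answer: 1

Derivation:
Step 0: p0@(0,2) p1@(1,5) p2@(3,1) p3@(0,1) -> at (1,5): 1 [p1], cum=1
Step 1: p0@(1,2) p1@ESC p2@(4,1) p3@(1,1) -> at (1,5): 0 [-], cum=1
Step 2: p0@(2,2) p1@ESC p2@(4,2) p3@(2,1) -> at (1,5): 0 [-], cum=1
Step 3: p0@(2,3) p1@ESC p2@(4,3) p3@(2,2) -> at (1,5): 0 [-], cum=1
Step 4: p0@(2,4) p1@ESC p2@ESC p3@(2,3) -> at (1,5): 0 [-], cum=1
Step 5: p0@ESC p1@ESC p2@ESC p3@(2,4) -> at (1,5): 0 [-], cum=1
Step 6: p0@ESC p1@ESC p2@ESC p3@ESC -> at (1,5): 0 [-], cum=1
Total visits = 1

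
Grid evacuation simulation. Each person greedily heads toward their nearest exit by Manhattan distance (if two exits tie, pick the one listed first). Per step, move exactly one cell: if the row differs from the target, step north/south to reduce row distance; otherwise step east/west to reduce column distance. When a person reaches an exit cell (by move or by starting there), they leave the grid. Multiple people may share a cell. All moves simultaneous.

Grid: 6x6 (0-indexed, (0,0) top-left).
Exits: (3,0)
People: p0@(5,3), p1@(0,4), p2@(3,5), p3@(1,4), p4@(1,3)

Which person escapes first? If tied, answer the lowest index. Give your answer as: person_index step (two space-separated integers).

Step 1: p0:(5,3)->(4,3) | p1:(0,4)->(1,4) | p2:(3,5)->(3,4) | p3:(1,4)->(2,4) | p4:(1,3)->(2,3)
Step 2: p0:(4,3)->(3,3) | p1:(1,4)->(2,4) | p2:(3,4)->(3,3) | p3:(2,4)->(3,4) | p4:(2,3)->(3,3)
Step 3: p0:(3,3)->(3,2) | p1:(2,4)->(3,4) | p2:(3,3)->(3,2) | p3:(3,4)->(3,3) | p4:(3,3)->(3,2)
Step 4: p0:(3,2)->(3,1) | p1:(3,4)->(3,3) | p2:(3,2)->(3,1) | p3:(3,3)->(3,2) | p4:(3,2)->(3,1)
Step 5: p0:(3,1)->(3,0)->EXIT | p1:(3,3)->(3,2) | p2:(3,1)->(3,0)->EXIT | p3:(3,2)->(3,1) | p4:(3,1)->(3,0)->EXIT
Step 6: p0:escaped | p1:(3,2)->(3,1) | p2:escaped | p3:(3,1)->(3,0)->EXIT | p4:escaped
Step 7: p0:escaped | p1:(3,1)->(3,0)->EXIT | p2:escaped | p3:escaped | p4:escaped
Exit steps: [5, 7, 5, 6, 5]
First to escape: p0 at step 5

Answer: 0 5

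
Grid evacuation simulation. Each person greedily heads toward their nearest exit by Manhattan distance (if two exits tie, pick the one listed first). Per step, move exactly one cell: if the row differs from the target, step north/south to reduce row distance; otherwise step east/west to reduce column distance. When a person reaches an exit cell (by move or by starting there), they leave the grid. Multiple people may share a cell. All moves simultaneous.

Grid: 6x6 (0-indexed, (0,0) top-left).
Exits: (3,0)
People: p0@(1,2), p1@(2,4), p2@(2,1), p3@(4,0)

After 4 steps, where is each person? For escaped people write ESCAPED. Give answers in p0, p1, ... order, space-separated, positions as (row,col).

Step 1: p0:(1,2)->(2,2) | p1:(2,4)->(3,4) | p2:(2,1)->(3,1) | p3:(4,0)->(3,0)->EXIT
Step 2: p0:(2,2)->(3,2) | p1:(3,4)->(3,3) | p2:(3,1)->(3,0)->EXIT | p3:escaped
Step 3: p0:(3,2)->(3,1) | p1:(3,3)->(3,2) | p2:escaped | p3:escaped
Step 4: p0:(3,1)->(3,0)->EXIT | p1:(3,2)->(3,1) | p2:escaped | p3:escaped

ESCAPED (3,1) ESCAPED ESCAPED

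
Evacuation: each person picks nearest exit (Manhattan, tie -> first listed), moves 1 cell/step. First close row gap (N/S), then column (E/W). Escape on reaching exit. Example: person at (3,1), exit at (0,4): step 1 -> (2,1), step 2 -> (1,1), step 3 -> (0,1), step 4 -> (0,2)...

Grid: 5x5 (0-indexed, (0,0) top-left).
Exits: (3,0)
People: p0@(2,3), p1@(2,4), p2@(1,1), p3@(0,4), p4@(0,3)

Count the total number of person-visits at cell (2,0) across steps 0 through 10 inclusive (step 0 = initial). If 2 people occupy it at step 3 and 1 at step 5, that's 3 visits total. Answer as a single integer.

Answer: 0

Derivation:
Step 0: p0@(2,3) p1@(2,4) p2@(1,1) p3@(0,4) p4@(0,3) -> at (2,0): 0 [-], cum=0
Step 1: p0@(3,3) p1@(3,4) p2@(2,1) p3@(1,4) p4@(1,3) -> at (2,0): 0 [-], cum=0
Step 2: p0@(3,2) p1@(3,3) p2@(3,1) p3@(2,4) p4@(2,3) -> at (2,0): 0 [-], cum=0
Step 3: p0@(3,1) p1@(3,2) p2@ESC p3@(3,4) p4@(3,3) -> at (2,0): 0 [-], cum=0
Step 4: p0@ESC p1@(3,1) p2@ESC p3@(3,3) p4@(3,2) -> at (2,0): 0 [-], cum=0
Step 5: p0@ESC p1@ESC p2@ESC p3@(3,2) p4@(3,1) -> at (2,0): 0 [-], cum=0
Step 6: p0@ESC p1@ESC p2@ESC p3@(3,1) p4@ESC -> at (2,0): 0 [-], cum=0
Step 7: p0@ESC p1@ESC p2@ESC p3@ESC p4@ESC -> at (2,0): 0 [-], cum=0
Total visits = 0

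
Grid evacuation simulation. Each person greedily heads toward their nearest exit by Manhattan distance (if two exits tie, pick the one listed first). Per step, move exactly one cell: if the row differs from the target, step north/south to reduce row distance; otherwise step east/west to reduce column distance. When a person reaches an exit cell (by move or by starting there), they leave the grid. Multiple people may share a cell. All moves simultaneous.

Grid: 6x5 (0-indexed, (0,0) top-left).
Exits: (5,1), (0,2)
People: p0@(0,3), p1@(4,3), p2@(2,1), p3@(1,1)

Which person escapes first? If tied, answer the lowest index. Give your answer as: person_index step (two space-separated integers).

Answer: 0 1

Derivation:
Step 1: p0:(0,3)->(0,2)->EXIT | p1:(4,3)->(5,3) | p2:(2,1)->(3,1) | p3:(1,1)->(0,1)
Step 2: p0:escaped | p1:(5,3)->(5,2) | p2:(3,1)->(4,1) | p3:(0,1)->(0,2)->EXIT
Step 3: p0:escaped | p1:(5,2)->(5,1)->EXIT | p2:(4,1)->(5,1)->EXIT | p3:escaped
Exit steps: [1, 3, 3, 2]
First to escape: p0 at step 1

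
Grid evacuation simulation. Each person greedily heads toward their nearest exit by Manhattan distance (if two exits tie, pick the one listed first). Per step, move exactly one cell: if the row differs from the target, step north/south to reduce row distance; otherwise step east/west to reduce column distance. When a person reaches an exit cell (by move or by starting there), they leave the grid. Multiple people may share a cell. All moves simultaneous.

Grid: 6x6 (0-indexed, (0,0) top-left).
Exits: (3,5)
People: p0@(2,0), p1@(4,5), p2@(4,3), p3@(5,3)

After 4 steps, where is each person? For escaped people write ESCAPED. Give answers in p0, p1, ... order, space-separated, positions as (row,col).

Step 1: p0:(2,0)->(3,0) | p1:(4,5)->(3,5)->EXIT | p2:(4,3)->(3,3) | p3:(5,3)->(4,3)
Step 2: p0:(3,0)->(3,1) | p1:escaped | p2:(3,3)->(3,4) | p3:(4,3)->(3,3)
Step 3: p0:(3,1)->(3,2) | p1:escaped | p2:(3,4)->(3,5)->EXIT | p3:(3,3)->(3,4)
Step 4: p0:(3,2)->(3,3) | p1:escaped | p2:escaped | p3:(3,4)->(3,5)->EXIT

(3,3) ESCAPED ESCAPED ESCAPED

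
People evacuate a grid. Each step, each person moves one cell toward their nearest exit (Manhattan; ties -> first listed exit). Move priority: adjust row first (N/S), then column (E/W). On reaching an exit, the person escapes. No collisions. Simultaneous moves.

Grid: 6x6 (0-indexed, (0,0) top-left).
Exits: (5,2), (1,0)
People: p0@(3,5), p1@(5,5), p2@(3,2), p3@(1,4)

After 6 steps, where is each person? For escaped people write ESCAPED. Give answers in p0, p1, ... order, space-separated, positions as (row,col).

Step 1: p0:(3,5)->(4,5) | p1:(5,5)->(5,4) | p2:(3,2)->(4,2) | p3:(1,4)->(1,3)
Step 2: p0:(4,5)->(5,5) | p1:(5,4)->(5,3) | p2:(4,2)->(5,2)->EXIT | p3:(1,3)->(1,2)
Step 3: p0:(5,5)->(5,4) | p1:(5,3)->(5,2)->EXIT | p2:escaped | p3:(1,2)->(1,1)
Step 4: p0:(5,4)->(5,3) | p1:escaped | p2:escaped | p3:(1,1)->(1,0)->EXIT
Step 5: p0:(5,3)->(5,2)->EXIT | p1:escaped | p2:escaped | p3:escaped

ESCAPED ESCAPED ESCAPED ESCAPED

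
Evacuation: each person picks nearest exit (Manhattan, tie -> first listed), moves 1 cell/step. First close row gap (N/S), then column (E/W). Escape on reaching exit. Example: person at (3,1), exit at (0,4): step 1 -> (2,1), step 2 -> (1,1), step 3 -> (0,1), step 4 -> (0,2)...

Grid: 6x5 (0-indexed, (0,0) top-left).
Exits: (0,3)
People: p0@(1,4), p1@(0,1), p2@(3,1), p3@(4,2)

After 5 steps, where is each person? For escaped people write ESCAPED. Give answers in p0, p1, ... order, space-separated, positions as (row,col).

Step 1: p0:(1,4)->(0,4) | p1:(0,1)->(0,2) | p2:(3,1)->(2,1) | p3:(4,2)->(3,2)
Step 2: p0:(0,4)->(0,3)->EXIT | p1:(0,2)->(0,3)->EXIT | p2:(2,1)->(1,1) | p3:(3,2)->(2,2)
Step 3: p0:escaped | p1:escaped | p2:(1,1)->(0,1) | p3:(2,2)->(1,2)
Step 4: p0:escaped | p1:escaped | p2:(0,1)->(0,2) | p3:(1,2)->(0,2)
Step 5: p0:escaped | p1:escaped | p2:(0,2)->(0,3)->EXIT | p3:(0,2)->(0,3)->EXIT

ESCAPED ESCAPED ESCAPED ESCAPED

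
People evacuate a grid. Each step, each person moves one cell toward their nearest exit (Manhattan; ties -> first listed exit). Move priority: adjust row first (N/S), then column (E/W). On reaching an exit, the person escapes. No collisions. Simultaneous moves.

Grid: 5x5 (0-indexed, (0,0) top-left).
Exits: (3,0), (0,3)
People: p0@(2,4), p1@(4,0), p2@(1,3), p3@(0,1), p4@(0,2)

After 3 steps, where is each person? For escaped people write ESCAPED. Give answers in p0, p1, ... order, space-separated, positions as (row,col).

Step 1: p0:(2,4)->(1,4) | p1:(4,0)->(3,0)->EXIT | p2:(1,3)->(0,3)->EXIT | p3:(0,1)->(0,2) | p4:(0,2)->(0,3)->EXIT
Step 2: p0:(1,4)->(0,4) | p1:escaped | p2:escaped | p3:(0,2)->(0,3)->EXIT | p4:escaped
Step 3: p0:(0,4)->(0,3)->EXIT | p1:escaped | p2:escaped | p3:escaped | p4:escaped

ESCAPED ESCAPED ESCAPED ESCAPED ESCAPED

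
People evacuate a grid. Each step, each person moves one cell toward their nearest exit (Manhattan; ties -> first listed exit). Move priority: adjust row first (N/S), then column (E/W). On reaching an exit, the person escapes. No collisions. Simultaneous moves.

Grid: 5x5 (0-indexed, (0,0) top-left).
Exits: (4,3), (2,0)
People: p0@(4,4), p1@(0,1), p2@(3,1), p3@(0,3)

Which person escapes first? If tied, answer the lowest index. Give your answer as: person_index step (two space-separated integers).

Answer: 0 1

Derivation:
Step 1: p0:(4,4)->(4,3)->EXIT | p1:(0,1)->(1,1) | p2:(3,1)->(2,1) | p3:(0,3)->(1,3)
Step 2: p0:escaped | p1:(1,1)->(2,1) | p2:(2,1)->(2,0)->EXIT | p3:(1,3)->(2,3)
Step 3: p0:escaped | p1:(2,1)->(2,0)->EXIT | p2:escaped | p3:(2,3)->(3,3)
Step 4: p0:escaped | p1:escaped | p2:escaped | p3:(3,3)->(4,3)->EXIT
Exit steps: [1, 3, 2, 4]
First to escape: p0 at step 1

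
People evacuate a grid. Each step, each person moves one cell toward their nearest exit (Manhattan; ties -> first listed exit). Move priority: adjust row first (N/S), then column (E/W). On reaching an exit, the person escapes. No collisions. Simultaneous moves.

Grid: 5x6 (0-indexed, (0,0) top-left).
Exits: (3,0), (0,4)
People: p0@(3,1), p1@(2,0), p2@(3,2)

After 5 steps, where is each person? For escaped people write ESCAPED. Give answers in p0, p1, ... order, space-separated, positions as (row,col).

Step 1: p0:(3,1)->(3,0)->EXIT | p1:(2,0)->(3,0)->EXIT | p2:(3,2)->(3,1)
Step 2: p0:escaped | p1:escaped | p2:(3,1)->(3,0)->EXIT

ESCAPED ESCAPED ESCAPED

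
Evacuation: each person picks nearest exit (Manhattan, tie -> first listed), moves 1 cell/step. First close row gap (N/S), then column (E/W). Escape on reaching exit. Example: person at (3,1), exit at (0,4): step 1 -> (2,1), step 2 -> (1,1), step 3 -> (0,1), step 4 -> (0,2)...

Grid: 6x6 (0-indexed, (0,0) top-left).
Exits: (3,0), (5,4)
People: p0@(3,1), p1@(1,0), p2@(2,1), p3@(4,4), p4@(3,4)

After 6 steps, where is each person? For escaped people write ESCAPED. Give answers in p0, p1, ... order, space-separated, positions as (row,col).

Step 1: p0:(3,1)->(3,0)->EXIT | p1:(1,0)->(2,0) | p2:(2,1)->(3,1) | p3:(4,4)->(5,4)->EXIT | p4:(3,4)->(4,4)
Step 2: p0:escaped | p1:(2,0)->(3,0)->EXIT | p2:(3,1)->(3,0)->EXIT | p3:escaped | p4:(4,4)->(5,4)->EXIT

ESCAPED ESCAPED ESCAPED ESCAPED ESCAPED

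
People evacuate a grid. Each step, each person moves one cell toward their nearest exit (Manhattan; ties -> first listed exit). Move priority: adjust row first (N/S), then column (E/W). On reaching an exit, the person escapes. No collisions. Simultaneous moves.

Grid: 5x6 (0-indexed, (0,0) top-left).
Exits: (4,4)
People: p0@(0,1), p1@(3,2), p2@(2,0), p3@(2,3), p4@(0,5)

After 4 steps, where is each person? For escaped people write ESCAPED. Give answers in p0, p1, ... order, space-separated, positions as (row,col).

Step 1: p0:(0,1)->(1,1) | p1:(3,2)->(4,2) | p2:(2,0)->(3,0) | p3:(2,3)->(3,3) | p4:(0,5)->(1,5)
Step 2: p0:(1,1)->(2,1) | p1:(4,2)->(4,3) | p2:(3,0)->(4,0) | p3:(3,3)->(4,3) | p4:(1,5)->(2,5)
Step 3: p0:(2,1)->(3,1) | p1:(4,3)->(4,4)->EXIT | p2:(4,0)->(4,1) | p3:(4,3)->(4,4)->EXIT | p4:(2,5)->(3,5)
Step 4: p0:(3,1)->(4,1) | p1:escaped | p2:(4,1)->(4,2) | p3:escaped | p4:(3,5)->(4,5)

(4,1) ESCAPED (4,2) ESCAPED (4,5)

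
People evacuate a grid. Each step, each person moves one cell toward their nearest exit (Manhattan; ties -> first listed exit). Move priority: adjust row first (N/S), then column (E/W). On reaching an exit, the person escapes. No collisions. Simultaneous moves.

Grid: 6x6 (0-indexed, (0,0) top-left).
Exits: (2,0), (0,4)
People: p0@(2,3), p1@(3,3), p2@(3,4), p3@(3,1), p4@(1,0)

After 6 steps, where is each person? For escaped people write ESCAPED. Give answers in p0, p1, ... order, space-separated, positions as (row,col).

Step 1: p0:(2,3)->(2,2) | p1:(3,3)->(2,3) | p2:(3,4)->(2,4) | p3:(3,1)->(2,1) | p4:(1,0)->(2,0)->EXIT
Step 2: p0:(2,2)->(2,1) | p1:(2,3)->(2,2) | p2:(2,4)->(1,4) | p3:(2,1)->(2,0)->EXIT | p4:escaped
Step 3: p0:(2,1)->(2,0)->EXIT | p1:(2,2)->(2,1) | p2:(1,4)->(0,4)->EXIT | p3:escaped | p4:escaped
Step 4: p0:escaped | p1:(2,1)->(2,0)->EXIT | p2:escaped | p3:escaped | p4:escaped

ESCAPED ESCAPED ESCAPED ESCAPED ESCAPED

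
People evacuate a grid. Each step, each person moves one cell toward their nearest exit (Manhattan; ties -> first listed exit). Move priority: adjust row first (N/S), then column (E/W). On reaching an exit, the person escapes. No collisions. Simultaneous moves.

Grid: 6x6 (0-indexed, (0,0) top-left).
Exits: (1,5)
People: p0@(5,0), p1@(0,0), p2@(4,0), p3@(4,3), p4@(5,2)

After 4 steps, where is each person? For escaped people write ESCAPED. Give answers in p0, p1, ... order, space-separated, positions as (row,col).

Step 1: p0:(5,0)->(4,0) | p1:(0,0)->(1,0) | p2:(4,0)->(3,0) | p3:(4,3)->(3,3) | p4:(5,2)->(4,2)
Step 2: p0:(4,0)->(3,0) | p1:(1,0)->(1,1) | p2:(3,0)->(2,0) | p3:(3,3)->(2,3) | p4:(4,2)->(3,2)
Step 3: p0:(3,0)->(2,0) | p1:(1,1)->(1,2) | p2:(2,0)->(1,0) | p3:(2,3)->(1,3) | p4:(3,2)->(2,2)
Step 4: p0:(2,0)->(1,0) | p1:(1,2)->(1,3) | p2:(1,0)->(1,1) | p3:(1,3)->(1,4) | p4:(2,2)->(1,2)

(1,0) (1,3) (1,1) (1,4) (1,2)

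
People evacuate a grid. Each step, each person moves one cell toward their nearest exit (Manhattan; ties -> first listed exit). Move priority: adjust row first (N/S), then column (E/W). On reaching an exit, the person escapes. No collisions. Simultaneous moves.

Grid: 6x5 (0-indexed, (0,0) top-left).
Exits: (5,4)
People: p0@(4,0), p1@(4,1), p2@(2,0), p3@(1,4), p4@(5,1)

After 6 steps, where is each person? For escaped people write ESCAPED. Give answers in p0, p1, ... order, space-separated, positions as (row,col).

Step 1: p0:(4,0)->(5,0) | p1:(4,1)->(5,1) | p2:(2,0)->(3,0) | p3:(1,4)->(2,4) | p4:(5,1)->(5,2)
Step 2: p0:(5,0)->(5,1) | p1:(5,1)->(5,2) | p2:(3,0)->(4,0) | p3:(2,4)->(3,4) | p4:(5,2)->(5,3)
Step 3: p0:(5,1)->(5,2) | p1:(5,2)->(5,3) | p2:(4,0)->(5,0) | p3:(3,4)->(4,4) | p4:(5,3)->(5,4)->EXIT
Step 4: p0:(5,2)->(5,3) | p1:(5,3)->(5,4)->EXIT | p2:(5,0)->(5,1) | p3:(4,4)->(5,4)->EXIT | p4:escaped
Step 5: p0:(5,3)->(5,4)->EXIT | p1:escaped | p2:(5,1)->(5,2) | p3:escaped | p4:escaped
Step 6: p0:escaped | p1:escaped | p2:(5,2)->(5,3) | p3:escaped | p4:escaped

ESCAPED ESCAPED (5,3) ESCAPED ESCAPED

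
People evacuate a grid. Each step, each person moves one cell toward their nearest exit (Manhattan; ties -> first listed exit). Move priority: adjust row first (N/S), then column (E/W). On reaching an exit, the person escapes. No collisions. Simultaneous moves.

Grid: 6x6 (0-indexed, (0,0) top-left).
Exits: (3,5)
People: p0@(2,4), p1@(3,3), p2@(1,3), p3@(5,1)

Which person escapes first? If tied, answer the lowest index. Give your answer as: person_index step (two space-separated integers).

Step 1: p0:(2,4)->(3,4) | p1:(3,3)->(3,4) | p2:(1,3)->(2,3) | p3:(5,1)->(4,1)
Step 2: p0:(3,4)->(3,5)->EXIT | p1:(3,4)->(3,5)->EXIT | p2:(2,3)->(3,3) | p3:(4,1)->(3,1)
Step 3: p0:escaped | p1:escaped | p2:(3,3)->(3,4) | p3:(3,1)->(3,2)
Step 4: p0:escaped | p1:escaped | p2:(3,4)->(3,5)->EXIT | p3:(3,2)->(3,3)
Step 5: p0:escaped | p1:escaped | p2:escaped | p3:(3,3)->(3,4)
Step 6: p0:escaped | p1:escaped | p2:escaped | p3:(3,4)->(3,5)->EXIT
Exit steps: [2, 2, 4, 6]
First to escape: p0 at step 2

Answer: 0 2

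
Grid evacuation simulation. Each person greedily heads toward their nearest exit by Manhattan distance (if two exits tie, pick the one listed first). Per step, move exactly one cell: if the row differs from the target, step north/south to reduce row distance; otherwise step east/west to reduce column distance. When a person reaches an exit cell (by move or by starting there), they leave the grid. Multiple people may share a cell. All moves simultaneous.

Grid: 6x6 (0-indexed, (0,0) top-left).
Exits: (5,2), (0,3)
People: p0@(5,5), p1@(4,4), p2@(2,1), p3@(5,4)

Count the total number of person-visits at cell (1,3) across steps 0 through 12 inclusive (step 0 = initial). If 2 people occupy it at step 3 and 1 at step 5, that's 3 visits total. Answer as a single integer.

Answer: 0

Derivation:
Step 0: p0@(5,5) p1@(4,4) p2@(2,1) p3@(5,4) -> at (1,3): 0 [-], cum=0
Step 1: p0@(5,4) p1@(5,4) p2@(3,1) p3@(5,3) -> at (1,3): 0 [-], cum=0
Step 2: p0@(5,3) p1@(5,3) p2@(4,1) p3@ESC -> at (1,3): 0 [-], cum=0
Step 3: p0@ESC p1@ESC p2@(5,1) p3@ESC -> at (1,3): 0 [-], cum=0
Step 4: p0@ESC p1@ESC p2@ESC p3@ESC -> at (1,3): 0 [-], cum=0
Total visits = 0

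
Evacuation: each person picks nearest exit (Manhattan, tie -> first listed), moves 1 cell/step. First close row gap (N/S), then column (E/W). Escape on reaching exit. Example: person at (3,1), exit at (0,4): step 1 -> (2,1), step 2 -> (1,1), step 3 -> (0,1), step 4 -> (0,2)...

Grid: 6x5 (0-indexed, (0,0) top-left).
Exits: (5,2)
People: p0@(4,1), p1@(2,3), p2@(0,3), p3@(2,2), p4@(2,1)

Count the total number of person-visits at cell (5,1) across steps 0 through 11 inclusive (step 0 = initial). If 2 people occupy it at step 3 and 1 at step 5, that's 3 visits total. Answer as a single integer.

Step 0: p0@(4,1) p1@(2,3) p2@(0,3) p3@(2,2) p4@(2,1) -> at (5,1): 0 [-], cum=0
Step 1: p0@(5,1) p1@(3,3) p2@(1,3) p3@(3,2) p4@(3,1) -> at (5,1): 1 [p0], cum=1
Step 2: p0@ESC p1@(4,3) p2@(2,3) p3@(4,2) p4@(4,1) -> at (5,1): 0 [-], cum=1
Step 3: p0@ESC p1@(5,3) p2@(3,3) p3@ESC p4@(5,1) -> at (5,1): 1 [p4], cum=2
Step 4: p0@ESC p1@ESC p2@(4,3) p3@ESC p4@ESC -> at (5,1): 0 [-], cum=2
Step 5: p0@ESC p1@ESC p2@(5,3) p3@ESC p4@ESC -> at (5,1): 0 [-], cum=2
Step 6: p0@ESC p1@ESC p2@ESC p3@ESC p4@ESC -> at (5,1): 0 [-], cum=2
Total visits = 2

Answer: 2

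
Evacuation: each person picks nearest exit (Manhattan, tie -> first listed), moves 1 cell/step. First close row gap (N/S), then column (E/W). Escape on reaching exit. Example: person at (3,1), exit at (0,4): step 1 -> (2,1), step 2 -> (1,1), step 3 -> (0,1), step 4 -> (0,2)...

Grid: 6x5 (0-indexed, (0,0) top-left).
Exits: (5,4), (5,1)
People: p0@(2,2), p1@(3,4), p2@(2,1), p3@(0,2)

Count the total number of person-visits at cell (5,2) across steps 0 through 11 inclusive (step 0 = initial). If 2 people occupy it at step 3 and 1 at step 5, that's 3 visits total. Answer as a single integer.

Answer: 2

Derivation:
Step 0: p0@(2,2) p1@(3,4) p2@(2,1) p3@(0,2) -> at (5,2): 0 [-], cum=0
Step 1: p0@(3,2) p1@(4,4) p2@(3,1) p3@(1,2) -> at (5,2): 0 [-], cum=0
Step 2: p0@(4,2) p1@ESC p2@(4,1) p3@(2,2) -> at (5,2): 0 [-], cum=0
Step 3: p0@(5,2) p1@ESC p2@ESC p3@(3,2) -> at (5,2): 1 [p0], cum=1
Step 4: p0@ESC p1@ESC p2@ESC p3@(4,2) -> at (5,2): 0 [-], cum=1
Step 5: p0@ESC p1@ESC p2@ESC p3@(5,2) -> at (5,2): 1 [p3], cum=2
Step 6: p0@ESC p1@ESC p2@ESC p3@ESC -> at (5,2): 0 [-], cum=2
Total visits = 2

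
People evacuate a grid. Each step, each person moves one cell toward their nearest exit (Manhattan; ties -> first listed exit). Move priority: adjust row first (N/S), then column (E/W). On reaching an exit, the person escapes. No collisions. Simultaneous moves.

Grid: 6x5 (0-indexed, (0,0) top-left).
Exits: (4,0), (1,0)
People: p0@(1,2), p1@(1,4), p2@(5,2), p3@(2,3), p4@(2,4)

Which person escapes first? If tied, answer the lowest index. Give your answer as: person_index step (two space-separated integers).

Answer: 0 2

Derivation:
Step 1: p0:(1,2)->(1,1) | p1:(1,4)->(1,3) | p2:(5,2)->(4,2) | p3:(2,3)->(1,3) | p4:(2,4)->(1,4)
Step 2: p0:(1,1)->(1,0)->EXIT | p1:(1,3)->(1,2) | p2:(4,2)->(4,1) | p3:(1,3)->(1,2) | p4:(1,4)->(1,3)
Step 3: p0:escaped | p1:(1,2)->(1,1) | p2:(4,1)->(4,0)->EXIT | p3:(1,2)->(1,1) | p4:(1,3)->(1,2)
Step 4: p0:escaped | p1:(1,1)->(1,0)->EXIT | p2:escaped | p3:(1,1)->(1,0)->EXIT | p4:(1,2)->(1,1)
Step 5: p0:escaped | p1:escaped | p2:escaped | p3:escaped | p4:(1,1)->(1,0)->EXIT
Exit steps: [2, 4, 3, 4, 5]
First to escape: p0 at step 2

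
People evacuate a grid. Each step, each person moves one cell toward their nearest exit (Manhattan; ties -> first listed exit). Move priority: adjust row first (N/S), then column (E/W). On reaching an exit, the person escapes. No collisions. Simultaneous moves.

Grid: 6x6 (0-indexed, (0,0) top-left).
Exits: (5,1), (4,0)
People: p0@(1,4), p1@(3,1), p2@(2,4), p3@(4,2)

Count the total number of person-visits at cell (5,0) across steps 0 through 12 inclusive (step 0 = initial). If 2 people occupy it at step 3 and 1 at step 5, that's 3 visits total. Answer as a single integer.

Step 0: p0@(1,4) p1@(3,1) p2@(2,4) p3@(4,2) -> at (5,0): 0 [-], cum=0
Step 1: p0@(2,4) p1@(4,1) p2@(3,4) p3@(5,2) -> at (5,0): 0 [-], cum=0
Step 2: p0@(3,4) p1@ESC p2@(4,4) p3@ESC -> at (5,0): 0 [-], cum=0
Step 3: p0@(4,4) p1@ESC p2@(5,4) p3@ESC -> at (5,0): 0 [-], cum=0
Step 4: p0@(5,4) p1@ESC p2@(5,3) p3@ESC -> at (5,0): 0 [-], cum=0
Step 5: p0@(5,3) p1@ESC p2@(5,2) p3@ESC -> at (5,0): 0 [-], cum=0
Step 6: p0@(5,2) p1@ESC p2@ESC p3@ESC -> at (5,0): 0 [-], cum=0
Step 7: p0@ESC p1@ESC p2@ESC p3@ESC -> at (5,0): 0 [-], cum=0
Total visits = 0

Answer: 0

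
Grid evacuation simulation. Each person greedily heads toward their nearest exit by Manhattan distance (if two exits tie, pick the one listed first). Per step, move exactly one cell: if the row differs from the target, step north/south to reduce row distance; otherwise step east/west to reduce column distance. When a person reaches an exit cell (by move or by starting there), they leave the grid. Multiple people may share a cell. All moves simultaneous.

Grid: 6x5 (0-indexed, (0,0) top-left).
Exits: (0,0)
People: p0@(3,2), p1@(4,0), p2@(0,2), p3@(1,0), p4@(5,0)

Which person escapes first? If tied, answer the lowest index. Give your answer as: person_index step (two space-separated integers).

Answer: 3 1

Derivation:
Step 1: p0:(3,2)->(2,2) | p1:(4,0)->(3,0) | p2:(0,2)->(0,1) | p3:(1,0)->(0,0)->EXIT | p4:(5,0)->(4,0)
Step 2: p0:(2,2)->(1,2) | p1:(3,0)->(2,0) | p2:(0,1)->(0,0)->EXIT | p3:escaped | p4:(4,0)->(3,0)
Step 3: p0:(1,2)->(0,2) | p1:(2,0)->(1,0) | p2:escaped | p3:escaped | p4:(3,0)->(2,0)
Step 4: p0:(0,2)->(0,1) | p1:(1,0)->(0,0)->EXIT | p2:escaped | p3:escaped | p4:(2,0)->(1,0)
Step 5: p0:(0,1)->(0,0)->EXIT | p1:escaped | p2:escaped | p3:escaped | p4:(1,0)->(0,0)->EXIT
Exit steps: [5, 4, 2, 1, 5]
First to escape: p3 at step 1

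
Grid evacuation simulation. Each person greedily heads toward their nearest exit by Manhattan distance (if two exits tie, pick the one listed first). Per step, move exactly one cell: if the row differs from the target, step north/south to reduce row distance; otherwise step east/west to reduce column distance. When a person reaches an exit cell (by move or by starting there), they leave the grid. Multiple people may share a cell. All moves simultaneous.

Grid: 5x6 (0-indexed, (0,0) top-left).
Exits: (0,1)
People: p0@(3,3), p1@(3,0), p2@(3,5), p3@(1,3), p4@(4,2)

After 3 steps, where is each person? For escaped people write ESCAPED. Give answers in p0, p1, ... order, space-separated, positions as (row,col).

Step 1: p0:(3,3)->(2,3) | p1:(3,0)->(2,0) | p2:(3,5)->(2,5) | p3:(1,3)->(0,3) | p4:(4,2)->(3,2)
Step 2: p0:(2,3)->(1,3) | p1:(2,0)->(1,0) | p2:(2,5)->(1,5) | p3:(0,3)->(0,2) | p4:(3,2)->(2,2)
Step 3: p0:(1,3)->(0,3) | p1:(1,0)->(0,0) | p2:(1,5)->(0,5) | p3:(0,2)->(0,1)->EXIT | p4:(2,2)->(1,2)

(0,3) (0,0) (0,5) ESCAPED (1,2)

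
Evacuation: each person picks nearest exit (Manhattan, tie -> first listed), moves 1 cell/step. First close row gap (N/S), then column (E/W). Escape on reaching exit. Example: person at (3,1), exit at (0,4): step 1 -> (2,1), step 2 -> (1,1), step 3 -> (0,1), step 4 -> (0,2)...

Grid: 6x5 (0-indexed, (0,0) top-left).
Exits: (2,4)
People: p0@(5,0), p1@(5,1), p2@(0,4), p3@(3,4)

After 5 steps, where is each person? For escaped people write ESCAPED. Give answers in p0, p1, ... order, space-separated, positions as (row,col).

Step 1: p0:(5,0)->(4,0) | p1:(5,1)->(4,1) | p2:(0,4)->(1,4) | p3:(3,4)->(2,4)->EXIT
Step 2: p0:(4,0)->(3,0) | p1:(4,1)->(3,1) | p2:(1,4)->(2,4)->EXIT | p3:escaped
Step 3: p0:(3,0)->(2,0) | p1:(3,1)->(2,1) | p2:escaped | p3:escaped
Step 4: p0:(2,0)->(2,1) | p1:(2,1)->(2,2) | p2:escaped | p3:escaped
Step 5: p0:(2,1)->(2,2) | p1:(2,2)->(2,3) | p2:escaped | p3:escaped

(2,2) (2,3) ESCAPED ESCAPED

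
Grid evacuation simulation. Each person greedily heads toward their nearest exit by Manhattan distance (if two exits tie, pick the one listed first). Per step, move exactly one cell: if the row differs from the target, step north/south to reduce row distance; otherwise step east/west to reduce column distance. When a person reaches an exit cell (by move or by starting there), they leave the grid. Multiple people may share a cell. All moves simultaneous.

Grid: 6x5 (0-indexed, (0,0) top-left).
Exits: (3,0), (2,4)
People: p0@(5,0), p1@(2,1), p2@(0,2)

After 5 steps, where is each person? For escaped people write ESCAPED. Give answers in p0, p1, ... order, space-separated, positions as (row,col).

Step 1: p0:(5,0)->(4,0) | p1:(2,1)->(3,1) | p2:(0,2)->(1,2)
Step 2: p0:(4,0)->(3,0)->EXIT | p1:(3,1)->(3,0)->EXIT | p2:(1,2)->(2,2)
Step 3: p0:escaped | p1:escaped | p2:(2,2)->(2,3)
Step 4: p0:escaped | p1:escaped | p2:(2,3)->(2,4)->EXIT

ESCAPED ESCAPED ESCAPED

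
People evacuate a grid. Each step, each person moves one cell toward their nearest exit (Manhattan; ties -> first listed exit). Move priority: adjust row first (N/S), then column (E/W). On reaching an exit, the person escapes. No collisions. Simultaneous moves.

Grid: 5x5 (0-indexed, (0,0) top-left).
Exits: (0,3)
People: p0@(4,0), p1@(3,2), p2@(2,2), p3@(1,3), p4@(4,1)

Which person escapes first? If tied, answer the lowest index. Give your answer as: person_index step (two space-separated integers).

Step 1: p0:(4,0)->(3,0) | p1:(3,2)->(2,2) | p2:(2,2)->(1,2) | p3:(1,3)->(0,3)->EXIT | p4:(4,1)->(3,1)
Step 2: p0:(3,0)->(2,0) | p1:(2,2)->(1,2) | p2:(1,2)->(0,2) | p3:escaped | p4:(3,1)->(2,1)
Step 3: p0:(2,0)->(1,0) | p1:(1,2)->(0,2) | p2:(0,2)->(0,3)->EXIT | p3:escaped | p4:(2,1)->(1,1)
Step 4: p0:(1,0)->(0,0) | p1:(0,2)->(0,3)->EXIT | p2:escaped | p3:escaped | p4:(1,1)->(0,1)
Step 5: p0:(0,0)->(0,1) | p1:escaped | p2:escaped | p3:escaped | p4:(0,1)->(0,2)
Step 6: p0:(0,1)->(0,2) | p1:escaped | p2:escaped | p3:escaped | p4:(0,2)->(0,3)->EXIT
Step 7: p0:(0,2)->(0,3)->EXIT | p1:escaped | p2:escaped | p3:escaped | p4:escaped
Exit steps: [7, 4, 3, 1, 6]
First to escape: p3 at step 1

Answer: 3 1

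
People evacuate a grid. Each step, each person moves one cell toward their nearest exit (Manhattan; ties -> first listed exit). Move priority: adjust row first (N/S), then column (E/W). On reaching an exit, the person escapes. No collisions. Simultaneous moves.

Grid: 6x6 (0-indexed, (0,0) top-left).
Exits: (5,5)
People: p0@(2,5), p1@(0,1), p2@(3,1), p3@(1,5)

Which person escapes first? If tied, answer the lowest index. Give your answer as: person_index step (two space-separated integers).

Step 1: p0:(2,5)->(3,5) | p1:(0,1)->(1,1) | p2:(3,1)->(4,1) | p3:(1,5)->(2,5)
Step 2: p0:(3,5)->(4,5) | p1:(1,1)->(2,1) | p2:(4,1)->(5,1) | p3:(2,5)->(3,5)
Step 3: p0:(4,5)->(5,5)->EXIT | p1:(2,1)->(3,1) | p2:(5,1)->(5,2) | p3:(3,5)->(4,5)
Step 4: p0:escaped | p1:(3,1)->(4,1) | p2:(5,2)->(5,3) | p3:(4,5)->(5,5)->EXIT
Step 5: p0:escaped | p1:(4,1)->(5,1) | p2:(5,3)->(5,4) | p3:escaped
Step 6: p0:escaped | p1:(5,1)->(5,2) | p2:(5,4)->(5,5)->EXIT | p3:escaped
Step 7: p0:escaped | p1:(5,2)->(5,3) | p2:escaped | p3:escaped
Step 8: p0:escaped | p1:(5,3)->(5,4) | p2:escaped | p3:escaped
Step 9: p0:escaped | p1:(5,4)->(5,5)->EXIT | p2:escaped | p3:escaped
Exit steps: [3, 9, 6, 4]
First to escape: p0 at step 3

Answer: 0 3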